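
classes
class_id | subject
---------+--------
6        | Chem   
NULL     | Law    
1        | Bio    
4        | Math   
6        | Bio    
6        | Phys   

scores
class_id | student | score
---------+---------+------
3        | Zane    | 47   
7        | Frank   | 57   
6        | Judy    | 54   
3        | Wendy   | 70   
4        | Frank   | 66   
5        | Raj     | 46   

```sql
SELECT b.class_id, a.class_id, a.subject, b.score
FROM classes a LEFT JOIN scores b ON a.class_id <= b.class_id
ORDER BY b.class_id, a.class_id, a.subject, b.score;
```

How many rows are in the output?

LEFT JOIN keeps every row from `classes`; unmatched rows get NULL for `scores`'s columns.
Matching on a.class_id <= b.class_id. A NULL in a compared column never satisfies the condition.
- a row (class_id=6): matches 2 b row(s) → 2 output row(s).
- a row (class_id=NULL): no match → kept, b columns NULL.
- a row (class_id=1): matches 6 b row(s) → 6 output row(s).
- a row (class_id=4): matches 4 b row(s) → 4 output row(s).
- a row (class_id=6): matches 2 b row(s) → 2 output row(s).
- a row (class_id=6): matches 2 b row(s) → 2 output row(s).
Total: 16 matched + 1 padded = 17 rows.

17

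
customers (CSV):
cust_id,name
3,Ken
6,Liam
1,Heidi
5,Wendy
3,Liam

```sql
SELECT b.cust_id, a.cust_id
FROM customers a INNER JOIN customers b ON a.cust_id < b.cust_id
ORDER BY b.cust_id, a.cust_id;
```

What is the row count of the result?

INNER JOIN keeps only pairs where the ON condition holds.
Matching on a.cust_id < b.cust_id.
- a[0] cust_id=3 → 2 match(es) in b → 2 row(s).
- a[1] cust_id=6 → no match; dropped.
- a[2] cust_id=1 → 4 match(es) in b → 4 row(s).
- a[3] cust_id=5 → 1 match(es) in b → 1 row(s).
- a[4] cust_id=3 → 2 match(es) in b → 2 row(s).
Total: 9 rows.

9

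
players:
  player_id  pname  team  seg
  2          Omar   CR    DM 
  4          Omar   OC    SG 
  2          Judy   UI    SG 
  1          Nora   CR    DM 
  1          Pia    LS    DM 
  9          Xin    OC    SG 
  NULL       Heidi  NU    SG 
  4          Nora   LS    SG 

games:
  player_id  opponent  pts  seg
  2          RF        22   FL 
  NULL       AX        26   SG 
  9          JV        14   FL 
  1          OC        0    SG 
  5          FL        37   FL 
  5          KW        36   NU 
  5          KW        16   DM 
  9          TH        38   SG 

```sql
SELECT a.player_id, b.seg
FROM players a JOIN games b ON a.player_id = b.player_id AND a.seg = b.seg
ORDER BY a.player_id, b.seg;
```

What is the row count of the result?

INNER JOIN keeps only pairs where the ON condition holds.
Matching on a.player_id = b.player_id AND a.seg = b.seg. A NULL in a compared column never satisfies the condition.
- player_id=2, seg=DM: no matching b row, dropped.
- player_id=4, seg=SG: no matching b row, dropped.
- player_id=2, seg=SG: no matching b row, dropped.
- player_id=1, seg=DM: no matching b row, dropped.
- player_id=1, seg=DM: no matching b row, dropped.
- player_id=9, seg=SG: 1 matching b row(s), so 1 row(s) emitted.
- player_id=NULL, seg=SG: no matching b row, dropped.
- player_id=4, seg=SG: no matching b row, dropped.
Total: 1 rows.

1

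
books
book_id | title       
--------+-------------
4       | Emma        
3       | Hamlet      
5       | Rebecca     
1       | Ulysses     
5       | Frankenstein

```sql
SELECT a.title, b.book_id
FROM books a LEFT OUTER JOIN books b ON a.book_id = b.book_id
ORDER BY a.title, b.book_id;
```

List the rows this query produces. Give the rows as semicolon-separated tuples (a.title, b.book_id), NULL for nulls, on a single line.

(Emma, 4); (Frankenstein, 5); (Frankenstein, 5); (Hamlet, 3); (Rebecca, 5); (Rebecca, 5); (Ulysses, 1)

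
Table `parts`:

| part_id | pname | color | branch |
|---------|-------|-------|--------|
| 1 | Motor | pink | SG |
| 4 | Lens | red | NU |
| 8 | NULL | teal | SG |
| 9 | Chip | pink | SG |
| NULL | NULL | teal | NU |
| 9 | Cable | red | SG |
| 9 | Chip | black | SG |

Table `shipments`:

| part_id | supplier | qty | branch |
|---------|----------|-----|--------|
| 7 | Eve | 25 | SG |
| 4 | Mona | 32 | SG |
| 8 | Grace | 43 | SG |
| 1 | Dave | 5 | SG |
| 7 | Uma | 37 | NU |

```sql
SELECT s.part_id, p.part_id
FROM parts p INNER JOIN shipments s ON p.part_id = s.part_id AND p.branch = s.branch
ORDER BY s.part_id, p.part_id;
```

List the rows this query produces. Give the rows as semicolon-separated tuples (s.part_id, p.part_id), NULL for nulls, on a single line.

(1, 1); (8, 8)

INNER JOIN keeps only pairs where the ON condition holds.
Matching on p.part_id = s.part_id AND p.branch = s.branch. A NULL in a compared column never satisfies the condition.
- p row (part_id=1, branch=SG): matches 1 s row(s) → 1 output row(s).
- p row (part_id=4, branch=NU): no match → dropped.
- p row (part_id=8, branch=SG): matches 1 s row(s) → 1 output row(s).
- p row (part_id=9, branch=SG): no match → dropped.
- p row (part_id=NULL, branch=NU): no match → dropped.
- p row (part_id=9, branch=SG): no match → dropped.
- p row (part_id=9, branch=SG): no match → dropped.
After projecting and ordering:
s.part_id | p.part_id
1 | 1
8 | 8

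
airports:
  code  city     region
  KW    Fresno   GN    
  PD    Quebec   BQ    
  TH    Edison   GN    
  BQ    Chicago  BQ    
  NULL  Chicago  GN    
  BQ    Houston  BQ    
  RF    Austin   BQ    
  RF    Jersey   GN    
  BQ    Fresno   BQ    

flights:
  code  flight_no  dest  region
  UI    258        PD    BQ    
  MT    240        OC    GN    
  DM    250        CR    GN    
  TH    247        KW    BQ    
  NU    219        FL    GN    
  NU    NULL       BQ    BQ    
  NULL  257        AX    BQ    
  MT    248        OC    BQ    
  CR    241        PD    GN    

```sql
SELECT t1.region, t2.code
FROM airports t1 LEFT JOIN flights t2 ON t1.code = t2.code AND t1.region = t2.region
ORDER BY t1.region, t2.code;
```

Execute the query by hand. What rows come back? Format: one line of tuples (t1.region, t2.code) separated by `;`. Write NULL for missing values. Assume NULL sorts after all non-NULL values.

(BQ, NULL); (BQ, NULL); (BQ, NULL); (BQ, NULL); (BQ, NULL); (GN, NULL); (GN, NULL); (GN, NULL); (GN, NULL)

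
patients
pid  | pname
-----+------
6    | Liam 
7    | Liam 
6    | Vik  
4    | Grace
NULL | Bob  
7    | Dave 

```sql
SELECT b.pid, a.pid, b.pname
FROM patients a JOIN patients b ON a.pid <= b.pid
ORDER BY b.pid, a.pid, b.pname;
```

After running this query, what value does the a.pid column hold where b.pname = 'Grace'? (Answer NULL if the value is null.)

4

INNER JOIN keeps only pairs where the ON condition holds.
Matching on a.pid <= b.pid. A NULL in a compared column never satisfies the condition.
Matched pairs: 17.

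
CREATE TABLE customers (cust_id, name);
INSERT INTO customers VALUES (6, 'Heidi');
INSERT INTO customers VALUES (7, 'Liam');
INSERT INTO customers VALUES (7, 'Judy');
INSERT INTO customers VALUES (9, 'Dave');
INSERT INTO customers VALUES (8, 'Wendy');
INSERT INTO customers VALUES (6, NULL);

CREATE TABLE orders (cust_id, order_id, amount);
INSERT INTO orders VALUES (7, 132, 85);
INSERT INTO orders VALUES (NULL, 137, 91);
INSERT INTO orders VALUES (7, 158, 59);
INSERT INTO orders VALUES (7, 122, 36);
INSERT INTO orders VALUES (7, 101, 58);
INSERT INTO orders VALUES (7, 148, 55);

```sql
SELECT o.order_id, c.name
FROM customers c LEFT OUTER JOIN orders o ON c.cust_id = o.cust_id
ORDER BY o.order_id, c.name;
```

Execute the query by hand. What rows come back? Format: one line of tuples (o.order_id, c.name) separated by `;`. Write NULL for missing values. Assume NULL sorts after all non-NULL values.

(101, Judy); (101, Liam); (122, Judy); (122, Liam); (132, Judy); (132, Liam); (148, Judy); (148, Liam); (158, Judy); (158, Liam); (NULL, Dave); (NULL, Heidi); (NULL, Wendy); (NULL, NULL)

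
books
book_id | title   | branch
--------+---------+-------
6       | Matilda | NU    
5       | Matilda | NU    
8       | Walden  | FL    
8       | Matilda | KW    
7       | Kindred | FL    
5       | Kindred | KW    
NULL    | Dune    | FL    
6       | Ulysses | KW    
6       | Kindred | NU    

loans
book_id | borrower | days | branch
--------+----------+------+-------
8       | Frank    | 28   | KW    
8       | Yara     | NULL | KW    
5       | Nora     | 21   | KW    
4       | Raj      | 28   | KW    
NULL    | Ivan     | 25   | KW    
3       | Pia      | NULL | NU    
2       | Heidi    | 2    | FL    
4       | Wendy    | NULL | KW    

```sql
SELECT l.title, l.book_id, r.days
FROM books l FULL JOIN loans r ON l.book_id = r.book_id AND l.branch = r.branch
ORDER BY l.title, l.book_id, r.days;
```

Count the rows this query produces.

FULL OUTER JOIN keeps every row from both sides; unmatched rows get NULL for the other side's columns.
Matching on l.book_id = r.book_id AND l.branch = r.branch. A NULL in a compared column never satisfies the condition.
- l[0] book_id=6, branch=NU → no match; kept with NULLs on the r side.
- l[1] book_id=5, branch=NU → no match; kept with NULLs on the r side.
- l[2] book_id=8, branch=FL → no match; kept with NULLs on the r side.
- l[3] book_id=8, branch=KW → 2 match(es) in r → 2 row(s).
- l[4] book_id=7, branch=FL → no match; kept with NULLs on the r side.
- l[5] book_id=5, branch=KW → 1 match(es) in r → 1 row(s).
- l[6] book_id=NULL, branch=FL → no match; kept with NULLs on the r side.
- l[7] book_id=6, branch=KW → no match; kept with NULLs on the r side.
- l[8] book_id=6, branch=NU → no match; kept with NULLs on the r side.
- 5 row(s) from r found no l partner → padded with NULL.
Total: 3 matched + 12 padded = 15 rows.

15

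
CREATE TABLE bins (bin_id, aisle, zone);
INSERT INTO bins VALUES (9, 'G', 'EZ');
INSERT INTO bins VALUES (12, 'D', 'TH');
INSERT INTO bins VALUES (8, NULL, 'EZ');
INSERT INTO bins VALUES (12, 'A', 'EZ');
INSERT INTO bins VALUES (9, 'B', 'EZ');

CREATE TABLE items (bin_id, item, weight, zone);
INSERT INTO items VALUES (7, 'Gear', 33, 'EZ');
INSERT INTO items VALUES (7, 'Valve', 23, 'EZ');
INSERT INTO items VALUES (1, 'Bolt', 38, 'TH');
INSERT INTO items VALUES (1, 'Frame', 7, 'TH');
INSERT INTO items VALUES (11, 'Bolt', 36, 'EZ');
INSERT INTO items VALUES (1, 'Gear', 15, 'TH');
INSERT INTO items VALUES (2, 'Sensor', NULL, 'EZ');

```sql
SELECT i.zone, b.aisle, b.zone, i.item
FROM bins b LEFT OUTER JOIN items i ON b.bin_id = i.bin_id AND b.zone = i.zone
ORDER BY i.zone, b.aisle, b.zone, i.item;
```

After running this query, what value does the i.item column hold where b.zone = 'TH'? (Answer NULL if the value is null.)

LEFT JOIN keeps every row from `bins`; unmatched rows get NULL for `items`'s columns.
Matching on b.bin_id = i.bin_id AND b.zone = i.zone.
- b[0] bin_id=9, zone=EZ → no match; kept with NULLs on the i side.
- b[1] bin_id=12, zone=TH → no match; kept with NULLs on the i side.
- b[2] bin_id=8, zone=EZ → no match; kept with NULLs on the i side.
- b[3] bin_id=12, zone=EZ → no match; kept with NULLs on the i side.
- b[4] bin_id=9, zone=EZ → no match; kept with NULLs on the i side.

NULL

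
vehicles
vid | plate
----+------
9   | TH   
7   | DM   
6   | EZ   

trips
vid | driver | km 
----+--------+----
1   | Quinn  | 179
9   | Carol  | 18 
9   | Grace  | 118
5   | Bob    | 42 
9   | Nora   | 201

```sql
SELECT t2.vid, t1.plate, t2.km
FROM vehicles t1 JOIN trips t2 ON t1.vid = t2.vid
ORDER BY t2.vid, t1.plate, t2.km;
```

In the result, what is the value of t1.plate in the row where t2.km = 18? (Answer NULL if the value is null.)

TH

INNER JOIN keeps only pairs where the ON condition holds.
Matching on t1.vid = t2.vid.
- t1[0] vid=9 → 3 match(es) in t2 → 3 row(s).
- t1[1] vid=7 → no match; dropped.
- t1[2] vid=6 → no match; dropped.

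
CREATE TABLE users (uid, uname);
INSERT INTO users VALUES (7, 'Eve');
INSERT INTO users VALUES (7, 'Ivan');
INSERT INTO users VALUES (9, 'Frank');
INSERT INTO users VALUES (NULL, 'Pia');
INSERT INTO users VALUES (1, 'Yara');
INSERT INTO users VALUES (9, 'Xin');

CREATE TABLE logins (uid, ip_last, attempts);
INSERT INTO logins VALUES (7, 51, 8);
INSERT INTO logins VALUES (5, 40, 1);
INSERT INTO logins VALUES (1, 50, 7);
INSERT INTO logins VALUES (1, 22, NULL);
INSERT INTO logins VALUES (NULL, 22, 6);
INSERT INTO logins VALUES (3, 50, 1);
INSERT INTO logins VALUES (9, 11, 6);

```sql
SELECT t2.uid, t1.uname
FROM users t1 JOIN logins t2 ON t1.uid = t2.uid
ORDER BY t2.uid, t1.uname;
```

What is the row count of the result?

INNER JOIN keeps only pairs where the ON condition holds.
Matching on t1.uid = t2.uid. A NULL in a compared column never satisfies the condition.
- t1 (uid=7) pairs with 1 row(s) of t2.
- t1 (uid=7) pairs with 1 row(s) of t2.
- t1 (uid=9) pairs with 1 row(s) of t2.
- t1 (uid=NULL) has no partner → excluded.
- t1 (uid=1) pairs with 2 row(s) of t2.
- t1 (uid=9) pairs with 1 row(s) of t2.
Total: 6 rows.

6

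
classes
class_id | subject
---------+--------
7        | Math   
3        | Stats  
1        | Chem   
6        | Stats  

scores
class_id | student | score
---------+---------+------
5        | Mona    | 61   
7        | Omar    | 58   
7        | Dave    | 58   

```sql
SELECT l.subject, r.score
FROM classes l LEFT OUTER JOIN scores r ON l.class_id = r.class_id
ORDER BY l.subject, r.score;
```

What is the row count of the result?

LEFT JOIN keeps every row from `classes`; unmatched rows get NULL for `scores`'s columns.
Matching on l.class_id = r.class_id.
Matched pairs: 2; unmatched l rows kept: 3.
Total: 2 matched + 3 padded = 5 rows.

5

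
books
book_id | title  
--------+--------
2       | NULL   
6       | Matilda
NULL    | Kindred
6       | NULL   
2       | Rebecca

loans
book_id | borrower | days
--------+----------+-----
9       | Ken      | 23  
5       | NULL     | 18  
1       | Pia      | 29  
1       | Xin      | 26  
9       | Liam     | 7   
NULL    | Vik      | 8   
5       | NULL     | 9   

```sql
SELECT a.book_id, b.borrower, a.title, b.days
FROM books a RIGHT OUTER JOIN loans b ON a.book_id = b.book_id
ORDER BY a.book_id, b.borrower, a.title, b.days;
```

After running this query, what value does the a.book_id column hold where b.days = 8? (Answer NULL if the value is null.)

RIGHT JOIN keeps every row from `loans`; unmatched rows get NULL for `books`'s columns.
Matching on a.book_id = b.book_id. A NULL in a compared column never satisfies the condition.
- a (book_id=2) has no partner in b.
- a (book_id=6) has no partner in b.
- a (book_id=NULL) has no partner in b.
- a (book_id=6) has no partner in b.
- a (book_id=2) has no partner in b.
- 7 row(s) from b found no a partner → padded with NULL.

NULL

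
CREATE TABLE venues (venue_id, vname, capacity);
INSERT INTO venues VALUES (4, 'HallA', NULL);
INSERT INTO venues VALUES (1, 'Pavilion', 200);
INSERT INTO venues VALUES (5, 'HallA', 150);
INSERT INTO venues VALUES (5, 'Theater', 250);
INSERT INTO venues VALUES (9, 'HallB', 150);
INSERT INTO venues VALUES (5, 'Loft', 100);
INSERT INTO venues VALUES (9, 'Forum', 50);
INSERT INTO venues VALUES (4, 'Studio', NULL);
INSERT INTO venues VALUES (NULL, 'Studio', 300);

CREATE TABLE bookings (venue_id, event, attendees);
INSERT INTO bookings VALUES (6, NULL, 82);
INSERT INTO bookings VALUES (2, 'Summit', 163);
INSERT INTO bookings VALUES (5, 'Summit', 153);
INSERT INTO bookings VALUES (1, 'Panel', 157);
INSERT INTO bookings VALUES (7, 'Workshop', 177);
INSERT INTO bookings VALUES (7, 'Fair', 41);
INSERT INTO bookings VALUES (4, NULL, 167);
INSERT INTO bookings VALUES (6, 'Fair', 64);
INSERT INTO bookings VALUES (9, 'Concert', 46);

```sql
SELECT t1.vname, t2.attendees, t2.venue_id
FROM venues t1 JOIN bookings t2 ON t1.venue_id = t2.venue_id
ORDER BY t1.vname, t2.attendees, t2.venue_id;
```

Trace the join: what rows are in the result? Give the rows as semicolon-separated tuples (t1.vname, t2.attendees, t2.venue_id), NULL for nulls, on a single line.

(Forum, 46, 9); (HallA, 153, 5); (HallA, 167, 4); (HallB, 46, 9); (Loft, 153, 5); (Pavilion, 157, 1); (Studio, 167, 4); (Theater, 153, 5)

INNER JOIN keeps only pairs where the ON condition holds.
Matching on t1.venue_id = t2.venue_id. A NULL in a compared column never satisfies the condition.
Matched pairs: 8.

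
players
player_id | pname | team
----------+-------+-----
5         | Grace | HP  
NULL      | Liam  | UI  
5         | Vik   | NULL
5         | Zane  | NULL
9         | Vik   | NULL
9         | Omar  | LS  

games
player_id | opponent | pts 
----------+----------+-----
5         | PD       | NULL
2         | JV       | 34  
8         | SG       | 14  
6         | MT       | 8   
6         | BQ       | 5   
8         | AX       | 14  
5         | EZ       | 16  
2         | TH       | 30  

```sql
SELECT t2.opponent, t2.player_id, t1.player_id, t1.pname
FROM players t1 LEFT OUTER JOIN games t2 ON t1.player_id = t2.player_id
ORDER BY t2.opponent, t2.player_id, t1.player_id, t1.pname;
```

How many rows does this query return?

LEFT JOIN keeps every row from `players`; unmatched rows get NULL for `games`'s columns.
Matching on t1.player_id = t2.player_id. A NULL in a compared column never satisfies the condition.
Matched pairs: 6; unmatched t1 rows kept: 3.
Total: 6 matched + 3 padded = 9 rows.

9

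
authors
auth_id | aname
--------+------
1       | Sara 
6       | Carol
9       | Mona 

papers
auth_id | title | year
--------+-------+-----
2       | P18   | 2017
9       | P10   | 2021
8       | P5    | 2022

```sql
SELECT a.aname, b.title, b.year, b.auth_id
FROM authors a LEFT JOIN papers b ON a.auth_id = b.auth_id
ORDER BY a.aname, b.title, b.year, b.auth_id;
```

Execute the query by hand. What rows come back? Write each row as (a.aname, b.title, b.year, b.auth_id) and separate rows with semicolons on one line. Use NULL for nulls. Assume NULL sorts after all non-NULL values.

(Carol, NULL, NULL, NULL); (Mona, P10, 2021, 9); (Sara, NULL, NULL, NULL)

LEFT JOIN keeps every row from `authors`; unmatched rows get NULL for `papers`'s columns.
Matching on a.auth_id = b.auth_id.
- a (auth_id=1) has no partner → padded with NULL.
- a (auth_id=6) has no partner → padded with NULL.
- a (auth_id=9) pairs with 1 row(s) of b.
After projecting and ordering:
a.aname | b.title | b.year | b.auth_id
Carol | NULL | NULL | NULL
Mona | P10 | 2021 | 9
Sara | NULL | NULL | NULL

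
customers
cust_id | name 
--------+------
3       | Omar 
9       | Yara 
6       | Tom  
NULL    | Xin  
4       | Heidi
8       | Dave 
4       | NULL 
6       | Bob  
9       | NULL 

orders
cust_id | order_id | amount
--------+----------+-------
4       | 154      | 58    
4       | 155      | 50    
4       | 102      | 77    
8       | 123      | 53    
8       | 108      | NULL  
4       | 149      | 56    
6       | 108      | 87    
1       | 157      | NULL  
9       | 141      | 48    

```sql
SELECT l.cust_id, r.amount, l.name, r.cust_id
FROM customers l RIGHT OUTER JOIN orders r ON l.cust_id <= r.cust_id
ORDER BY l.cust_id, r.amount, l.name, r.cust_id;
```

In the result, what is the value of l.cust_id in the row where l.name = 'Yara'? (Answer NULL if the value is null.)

RIGHT JOIN keeps every row from `orders`; unmatched rows get NULL for `customers`'s columns.
Matching on l.cust_id <= r.cust_id. A NULL in a compared column never satisfies the condition.
Matched pairs: 37; unmatched r rows kept: 1.

9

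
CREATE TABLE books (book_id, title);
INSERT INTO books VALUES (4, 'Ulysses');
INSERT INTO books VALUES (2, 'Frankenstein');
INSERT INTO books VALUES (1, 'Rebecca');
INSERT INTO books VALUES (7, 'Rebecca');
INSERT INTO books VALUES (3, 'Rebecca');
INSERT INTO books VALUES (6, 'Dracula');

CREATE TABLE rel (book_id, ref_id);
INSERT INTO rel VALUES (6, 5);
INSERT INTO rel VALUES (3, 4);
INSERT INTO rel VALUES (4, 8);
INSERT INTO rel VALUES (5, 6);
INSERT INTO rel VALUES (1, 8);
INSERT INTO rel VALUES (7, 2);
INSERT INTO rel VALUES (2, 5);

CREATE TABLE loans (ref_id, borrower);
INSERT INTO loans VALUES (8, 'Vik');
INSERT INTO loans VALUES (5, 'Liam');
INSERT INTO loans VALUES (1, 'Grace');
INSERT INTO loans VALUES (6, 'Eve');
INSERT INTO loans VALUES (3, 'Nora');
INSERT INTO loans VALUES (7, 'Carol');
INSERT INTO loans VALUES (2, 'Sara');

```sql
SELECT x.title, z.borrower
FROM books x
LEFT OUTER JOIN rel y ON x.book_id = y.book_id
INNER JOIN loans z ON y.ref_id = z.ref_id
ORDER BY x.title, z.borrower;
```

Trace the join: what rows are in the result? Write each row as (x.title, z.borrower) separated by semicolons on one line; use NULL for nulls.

(Dracula, Liam); (Frankenstein, Liam); (Rebecca, Sara); (Rebecca, Vik); (Ulysses, Vik)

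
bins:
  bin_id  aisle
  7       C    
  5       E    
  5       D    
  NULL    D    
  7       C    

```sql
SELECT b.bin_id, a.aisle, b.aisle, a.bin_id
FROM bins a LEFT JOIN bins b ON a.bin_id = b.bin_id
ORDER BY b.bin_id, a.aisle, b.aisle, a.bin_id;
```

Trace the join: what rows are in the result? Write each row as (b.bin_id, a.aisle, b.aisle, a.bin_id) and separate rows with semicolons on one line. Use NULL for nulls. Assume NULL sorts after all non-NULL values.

LEFT JOIN keeps every row from `bins a`; unmatched rows get NULL for `bins b`'s columns.
Matching on a.bin_id = b.bin_id. A NULL in a compared column never satisfies the condition.
- bin_id=7: 2 matching b row(s), so 2 row(s) emitted.
- bin_id=5: 2 matching b row(s), so 2 row(s) emitted.
- bin_id=5: 2 matching b row(s), so 2 row(s) emitted.
- bin_id=NULL: no b row matches, row kept with b columns NULL.
- bin_id=7: 2 matching b row(s), so 2 row(s) emitted.
After projecting and ordering:
b.bin_id | a.aisle | b.aisle | a.bin_id
5 | D | D | 5
5 | D | E | 5
5 | E | D | 5
5 | E | E | 5
7 | C | C | 7
7 | C | C | 7
7 | C | C | 7
7 | C | C | 7
NULL | D | NULL | NULL

(5, D, D, 5); (5, D, E, 5); (5, E, D, 5); (5, E, E, 5); (7, C, C, 7); (7, C, C, 7); (7, C, C, 7); (7, C, C, 7); (NULL, D, NULL, NULL)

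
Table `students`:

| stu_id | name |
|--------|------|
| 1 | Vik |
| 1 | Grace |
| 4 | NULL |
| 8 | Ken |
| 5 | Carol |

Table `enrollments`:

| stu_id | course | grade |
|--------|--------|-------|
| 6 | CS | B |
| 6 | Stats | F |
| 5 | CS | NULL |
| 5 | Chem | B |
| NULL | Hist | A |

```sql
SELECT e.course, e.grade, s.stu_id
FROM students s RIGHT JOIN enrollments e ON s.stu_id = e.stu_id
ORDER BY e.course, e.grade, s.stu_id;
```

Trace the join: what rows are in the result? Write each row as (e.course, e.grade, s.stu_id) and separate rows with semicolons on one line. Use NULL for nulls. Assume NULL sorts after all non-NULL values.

(CS, B, NULL); (CS, NULL, 5); (Chem, B, 5); (Hist, A, NULL); (Stats, F, NULL)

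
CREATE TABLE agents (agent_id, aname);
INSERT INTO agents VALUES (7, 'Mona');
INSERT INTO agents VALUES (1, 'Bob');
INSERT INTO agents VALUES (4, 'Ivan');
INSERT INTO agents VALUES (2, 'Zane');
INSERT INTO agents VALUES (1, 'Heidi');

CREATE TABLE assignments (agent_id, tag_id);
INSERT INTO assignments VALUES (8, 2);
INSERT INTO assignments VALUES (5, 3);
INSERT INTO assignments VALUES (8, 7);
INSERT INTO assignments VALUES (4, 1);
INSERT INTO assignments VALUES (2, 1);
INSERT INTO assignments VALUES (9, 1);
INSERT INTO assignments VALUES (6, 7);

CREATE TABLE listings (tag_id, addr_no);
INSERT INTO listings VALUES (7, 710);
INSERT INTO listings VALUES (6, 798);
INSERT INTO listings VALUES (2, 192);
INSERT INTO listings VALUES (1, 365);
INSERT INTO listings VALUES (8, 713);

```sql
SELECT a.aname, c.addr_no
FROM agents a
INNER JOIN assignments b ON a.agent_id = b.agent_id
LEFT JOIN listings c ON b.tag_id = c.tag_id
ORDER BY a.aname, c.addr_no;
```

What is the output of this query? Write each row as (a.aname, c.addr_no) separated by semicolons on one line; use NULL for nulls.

(Ivan, 365); (Zane, 365)

Joins associate left-to-right: agents INNER JOIN assignments on agent_id gives 2 intermediate row(s).
Then LEFT JOIN `listings c` on tag_id: each of those 2 rows is kept; rows whose b.tag_id has no match in c get NULL for c's columns.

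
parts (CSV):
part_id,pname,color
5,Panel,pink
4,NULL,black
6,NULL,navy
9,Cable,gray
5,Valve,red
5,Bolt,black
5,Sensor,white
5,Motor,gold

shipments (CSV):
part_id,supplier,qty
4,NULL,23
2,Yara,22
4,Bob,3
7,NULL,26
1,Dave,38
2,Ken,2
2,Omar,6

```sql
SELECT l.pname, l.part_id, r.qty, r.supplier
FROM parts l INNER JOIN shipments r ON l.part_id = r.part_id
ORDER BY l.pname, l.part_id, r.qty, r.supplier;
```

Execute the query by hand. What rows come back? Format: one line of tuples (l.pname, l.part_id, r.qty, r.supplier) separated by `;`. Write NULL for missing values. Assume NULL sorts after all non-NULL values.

(NULL, 4, 3, Bob); (NULL, 4, 23, NULL)

INNER JOIN keeps only pairs where the ON condition holds.
Matching on l.part_id = r.part_id.
- part_id=5: no matching r row, dropped.
- part_id=4: 2 matching r row(s), so 2 row(s) emitted.
- part_id=6: no matching r row, dropped.
- part_id=9: no matching r row, dropped.
- part_id=5: no matching r row, dropped.
- part_id=5: no matching r row, dropped.
- part_id=5: no matching r row, dropped.
- part_id=5: no matching r row, dropped.
After projecting and ordering:
l.pname | l.part_id | r.qty | r.supplier
NULL | 4 | 3 | Bob
NULL | 4 | 23 | NULL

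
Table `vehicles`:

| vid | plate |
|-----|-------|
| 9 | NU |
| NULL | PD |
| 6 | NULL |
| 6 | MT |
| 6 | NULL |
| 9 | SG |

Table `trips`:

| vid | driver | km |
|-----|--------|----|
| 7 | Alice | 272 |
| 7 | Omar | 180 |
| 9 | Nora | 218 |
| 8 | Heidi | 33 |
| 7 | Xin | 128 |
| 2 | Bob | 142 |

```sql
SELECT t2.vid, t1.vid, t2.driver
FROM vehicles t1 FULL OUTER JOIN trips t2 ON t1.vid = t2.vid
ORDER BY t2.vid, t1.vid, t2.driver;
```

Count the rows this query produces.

11

FULL OUTER JOIN keeps every row from both sides; unmatched rows get NULL for the other side's columns.
Matching on t1.vid = t2.vid. A NULL in a compared column never satisfies the condition.
- t1 row (vid=9): matches 1 t2 row(s) → 1 output row(s).
- t1 row (vid=NULL): no match → kept, t2 columns NULL.
- t1 row (vid=6): no match → kept, t2 columns NULL.
- t1 row (vid=6): no match → kept, t2 columns NULL.
- t1 row (vid=6): no match → kept, t2 columns NULL.
- t1 row (vid=9): matches 1 t2 row(s) → 1 output row(s).
- 5 row(s) from t2 found no t1 partner → padded with NULL.
Total: 2 matched + 9 padded = 11 rows.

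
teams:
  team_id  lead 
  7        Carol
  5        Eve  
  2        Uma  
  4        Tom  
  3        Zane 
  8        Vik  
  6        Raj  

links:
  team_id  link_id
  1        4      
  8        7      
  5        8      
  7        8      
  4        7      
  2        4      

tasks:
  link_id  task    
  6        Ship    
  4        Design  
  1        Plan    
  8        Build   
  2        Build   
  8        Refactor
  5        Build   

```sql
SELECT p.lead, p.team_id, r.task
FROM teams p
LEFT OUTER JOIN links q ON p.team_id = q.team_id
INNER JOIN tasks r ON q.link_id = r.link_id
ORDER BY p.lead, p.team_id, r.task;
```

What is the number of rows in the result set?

Evaluate left to right. First `teams p LEFT JOIN links q` on team_id: 7 row(s).
Then INNER JOIN `tasks r` on link_id: keep only rows whose q.link_id appears in r.
Result: 5 row(s).

5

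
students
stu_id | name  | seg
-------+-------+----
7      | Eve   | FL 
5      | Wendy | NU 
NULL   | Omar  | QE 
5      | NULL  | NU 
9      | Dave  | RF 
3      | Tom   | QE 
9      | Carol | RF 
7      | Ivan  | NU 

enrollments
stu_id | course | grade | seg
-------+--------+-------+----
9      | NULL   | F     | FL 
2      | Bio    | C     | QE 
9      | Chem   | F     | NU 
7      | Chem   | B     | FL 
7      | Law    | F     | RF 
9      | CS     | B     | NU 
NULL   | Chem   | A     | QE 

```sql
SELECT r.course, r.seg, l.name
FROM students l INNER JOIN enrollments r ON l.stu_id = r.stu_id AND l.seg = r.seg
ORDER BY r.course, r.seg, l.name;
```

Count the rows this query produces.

1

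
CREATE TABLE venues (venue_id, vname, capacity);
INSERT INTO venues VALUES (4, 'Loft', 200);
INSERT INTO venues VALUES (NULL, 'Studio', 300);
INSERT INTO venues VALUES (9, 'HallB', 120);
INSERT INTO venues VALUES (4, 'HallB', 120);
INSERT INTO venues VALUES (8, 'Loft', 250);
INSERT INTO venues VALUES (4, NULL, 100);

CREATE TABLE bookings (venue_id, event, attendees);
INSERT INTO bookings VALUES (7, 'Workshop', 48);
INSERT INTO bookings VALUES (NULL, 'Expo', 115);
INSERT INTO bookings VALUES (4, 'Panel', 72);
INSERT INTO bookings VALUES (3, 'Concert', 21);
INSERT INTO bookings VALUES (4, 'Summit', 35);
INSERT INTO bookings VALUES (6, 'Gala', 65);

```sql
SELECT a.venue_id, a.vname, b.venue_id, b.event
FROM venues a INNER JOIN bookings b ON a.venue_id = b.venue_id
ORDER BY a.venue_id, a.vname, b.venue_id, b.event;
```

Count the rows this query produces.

6

INNER JOIN keeps only pairs where the ON condition holds.
Matching on a.venue_id = b.venue_id. A NULL in a compared column never satisfies the condition.
- venue_id=4: 2 matching b row(s), so 2 row(s) emitted.
- venue_id=NULL: no matching b row, dropped.
- venue_id=9: no matching b row, dropped.
- venue_id=4: 2 matching b row(s), so 2 row(s) emitted.
- venue_id=8: no matching b row, dropped.
- venue_id=4: 2 matching b row(s), so 2 row(s) emitted.
Total: 6 rows.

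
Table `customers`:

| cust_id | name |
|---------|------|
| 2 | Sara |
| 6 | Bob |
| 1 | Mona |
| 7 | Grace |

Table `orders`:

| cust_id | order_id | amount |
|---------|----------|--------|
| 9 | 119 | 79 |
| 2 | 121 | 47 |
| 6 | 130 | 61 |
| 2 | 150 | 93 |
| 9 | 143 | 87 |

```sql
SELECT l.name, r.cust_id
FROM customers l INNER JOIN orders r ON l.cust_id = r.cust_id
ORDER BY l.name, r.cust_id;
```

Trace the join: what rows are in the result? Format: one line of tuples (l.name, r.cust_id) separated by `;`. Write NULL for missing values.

(Bob, 6); (Sara, 2); (Sara, 2)

INNER JOIN keeps only pairs where the ON condition holds.
Matching on l.cust_id = r.cust_id.
- cust_id=2: 2 matching r row(s), so 2 row(s) emitted.
- cust_id=6: 1 matching r row(s), so 1 row(s) emitted.
- cust_id=1: no matching r row, dropped.
- cust_id=7: no matching r row, dropped.
After projecting and ordering:
l.name | r.cust_id
Bob | 6
Sara | 2
Sara | 2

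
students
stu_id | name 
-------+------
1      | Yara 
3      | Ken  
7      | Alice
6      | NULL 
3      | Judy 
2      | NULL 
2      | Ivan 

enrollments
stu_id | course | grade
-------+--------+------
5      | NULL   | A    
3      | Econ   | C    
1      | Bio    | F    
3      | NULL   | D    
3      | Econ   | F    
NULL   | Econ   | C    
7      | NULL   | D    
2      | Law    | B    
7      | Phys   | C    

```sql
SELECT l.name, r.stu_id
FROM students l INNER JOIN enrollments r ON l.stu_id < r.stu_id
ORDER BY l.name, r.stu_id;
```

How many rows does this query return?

27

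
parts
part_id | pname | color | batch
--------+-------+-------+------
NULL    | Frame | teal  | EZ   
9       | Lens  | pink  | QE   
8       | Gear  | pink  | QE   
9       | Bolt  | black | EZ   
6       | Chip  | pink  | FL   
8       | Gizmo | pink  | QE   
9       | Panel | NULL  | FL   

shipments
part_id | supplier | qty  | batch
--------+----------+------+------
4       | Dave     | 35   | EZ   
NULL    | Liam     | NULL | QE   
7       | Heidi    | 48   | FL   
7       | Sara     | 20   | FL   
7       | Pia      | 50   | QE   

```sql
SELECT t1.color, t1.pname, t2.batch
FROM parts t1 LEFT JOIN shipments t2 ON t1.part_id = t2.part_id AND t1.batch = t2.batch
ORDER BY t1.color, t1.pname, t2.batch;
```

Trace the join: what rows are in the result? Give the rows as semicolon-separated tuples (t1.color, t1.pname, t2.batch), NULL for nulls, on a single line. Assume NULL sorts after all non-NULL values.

LEFT JOIN keeps every row from `parts`; unmatched rows get NULL for `shipments`'s columns.
Matching on t1.part_id = t2.part_id AND t1.batch = t2.batch. A NULL in a compared column never satisfies the condition.
Matched pairs: 0; unmatched t1 rows kept: 7.

(black, Bolt, NULL); (pink, Chip, NULL); (pink, Gear, NULL); (pink, Gizmo, NULL); (pink, Lens, NULL); (teal, Frame, NULL); (NULL, Panel, NULL)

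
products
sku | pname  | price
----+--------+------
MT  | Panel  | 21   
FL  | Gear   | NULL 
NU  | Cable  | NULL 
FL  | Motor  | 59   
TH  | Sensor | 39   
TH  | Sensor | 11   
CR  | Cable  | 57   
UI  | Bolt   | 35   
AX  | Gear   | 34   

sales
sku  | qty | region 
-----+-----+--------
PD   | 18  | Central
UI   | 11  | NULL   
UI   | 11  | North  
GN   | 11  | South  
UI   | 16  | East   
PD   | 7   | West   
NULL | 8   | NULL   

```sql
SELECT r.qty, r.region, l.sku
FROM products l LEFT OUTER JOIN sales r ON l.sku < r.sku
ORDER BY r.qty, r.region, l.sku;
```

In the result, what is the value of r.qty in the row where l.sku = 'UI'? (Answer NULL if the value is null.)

LEFT JOIN keeps every row from `products`; unmatched rows get NULL for `sales`'s columns.
Matching on l.sku < r.sku. A NULL in a compared column never satisfies the condition.
Matched pairs: 40; unmatched l rows kept: 1.

NULL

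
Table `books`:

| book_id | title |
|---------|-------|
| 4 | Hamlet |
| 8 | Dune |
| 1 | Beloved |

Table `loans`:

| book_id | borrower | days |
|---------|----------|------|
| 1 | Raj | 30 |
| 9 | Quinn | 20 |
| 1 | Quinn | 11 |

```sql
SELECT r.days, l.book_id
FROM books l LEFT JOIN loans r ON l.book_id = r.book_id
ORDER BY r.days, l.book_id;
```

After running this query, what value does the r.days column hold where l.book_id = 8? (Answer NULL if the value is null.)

LEFT JOIN keeps every row from `books`; unmatched rows get NULL for `loans`'s columns.
Matching on l.book_id = r.book_id.
- l row (book_id=4): no match → kept, r columns NULL.
- l row (book_id=8): no match → kept, r columns NULL.
- l row (book_id=1): matches 2 r row(s) → 2 output row(s).

NULL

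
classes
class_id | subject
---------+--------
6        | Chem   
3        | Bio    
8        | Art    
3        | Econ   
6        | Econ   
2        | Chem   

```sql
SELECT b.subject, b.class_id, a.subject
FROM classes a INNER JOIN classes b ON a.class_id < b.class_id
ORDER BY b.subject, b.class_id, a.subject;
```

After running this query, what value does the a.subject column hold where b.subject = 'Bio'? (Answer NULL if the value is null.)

Chem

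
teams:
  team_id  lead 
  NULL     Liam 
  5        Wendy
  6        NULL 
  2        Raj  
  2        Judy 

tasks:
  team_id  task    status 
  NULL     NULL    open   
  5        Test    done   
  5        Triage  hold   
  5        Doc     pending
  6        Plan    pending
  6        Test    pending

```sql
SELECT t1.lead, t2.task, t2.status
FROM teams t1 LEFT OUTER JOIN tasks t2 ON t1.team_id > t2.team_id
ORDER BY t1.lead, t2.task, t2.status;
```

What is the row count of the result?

LEFT JOIN keeps every row from `teams`; unmatched rows get NULL for `tasks`'s columns.
Matching on t1.team_id > t2.team_id. A NULL in a compared column never satisfies the condition.
- t1 row (team_id=NULL): no match → kept, t2 columns NULL.
- t1 row (team_id=5): no match → kept, t2 columns NULL.
- t1 row (team_id=6): matches 3 t2 row(s) → 3 output row(s).
- t1 row (team_id=2): no match → kept, t2 columns NULL.
- t1 row (team_id=2): no match → kept, t2 columns NULL.
Total: 3 matched + 4 padded = 7 rows.

7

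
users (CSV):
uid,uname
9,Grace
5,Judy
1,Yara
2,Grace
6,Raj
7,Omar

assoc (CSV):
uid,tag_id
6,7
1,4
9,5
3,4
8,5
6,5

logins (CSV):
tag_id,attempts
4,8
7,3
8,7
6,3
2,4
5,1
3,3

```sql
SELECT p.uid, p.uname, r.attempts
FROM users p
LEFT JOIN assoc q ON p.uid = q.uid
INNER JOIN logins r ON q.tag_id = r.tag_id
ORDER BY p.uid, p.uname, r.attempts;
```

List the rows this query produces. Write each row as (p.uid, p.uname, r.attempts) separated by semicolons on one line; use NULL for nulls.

(1, Yara, 8); (6, Raj, 1); (6, Raj, 3); (9, Grace, 1)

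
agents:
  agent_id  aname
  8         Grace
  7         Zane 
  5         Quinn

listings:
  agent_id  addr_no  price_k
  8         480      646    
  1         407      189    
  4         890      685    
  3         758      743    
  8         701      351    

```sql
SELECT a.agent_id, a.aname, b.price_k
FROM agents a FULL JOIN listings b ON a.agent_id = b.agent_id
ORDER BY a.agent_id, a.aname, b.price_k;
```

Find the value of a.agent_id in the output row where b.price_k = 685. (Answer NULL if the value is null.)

FULL OUTER JOIN keeps every row from both sides; unmatched rows get NULL for the other side's columns.
Matching on a.agent_id = b.agent_id.
Matched pairs: 2; unmatched a rows kept: 2; unmatched b rows kept: 3.

NULL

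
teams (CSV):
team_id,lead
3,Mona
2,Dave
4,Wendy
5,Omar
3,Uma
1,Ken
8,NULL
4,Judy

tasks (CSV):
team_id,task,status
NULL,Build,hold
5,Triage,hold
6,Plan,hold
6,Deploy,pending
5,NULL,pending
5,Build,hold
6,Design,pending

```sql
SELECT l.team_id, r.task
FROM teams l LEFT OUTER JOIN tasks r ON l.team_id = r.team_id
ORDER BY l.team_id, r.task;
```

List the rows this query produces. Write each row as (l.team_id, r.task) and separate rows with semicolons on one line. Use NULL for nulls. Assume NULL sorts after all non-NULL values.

(1, NULL); (2, NULL); (3, NULL); (3, NULL); (4, NULL); (4, NULL); (5, Build); (5, Triage); (5, NULL); (8, NULL)

LEFT JOIN keeps every row from `teams`; unmatched rows get NULL for `tasks`'s columns.
Matching on l.team_id = r.team_id. A NULL in a compared column never satisfies the condition.
- team_id=3: no r row matches, row kept with r columns NULL.
- team_id=2: no r row matches, row kept with r columns NULL.
- team_id=4: no r row matches, row kept with r columns NULL.
- team_id=5: 3 matching r row(s), so 3 row(s) emitted.
- team_id=3: no r row matches, row kept with r columns NULL.
- team_id=1: no r row matches, row kept with r columns NULL.
- team_id=8: no r row matches, row kept with r columns NULL.
- team_id=4: no r row matches, row kept with r columns NULL.
After projecting and ordering:
l.team_id | r.task
1 | NULL
2 | NULL
3 | NULL
3 | NULL
4 | NULL
4 | NULL
5 | Build
5 | Triage
5 | NULL
8 | NULL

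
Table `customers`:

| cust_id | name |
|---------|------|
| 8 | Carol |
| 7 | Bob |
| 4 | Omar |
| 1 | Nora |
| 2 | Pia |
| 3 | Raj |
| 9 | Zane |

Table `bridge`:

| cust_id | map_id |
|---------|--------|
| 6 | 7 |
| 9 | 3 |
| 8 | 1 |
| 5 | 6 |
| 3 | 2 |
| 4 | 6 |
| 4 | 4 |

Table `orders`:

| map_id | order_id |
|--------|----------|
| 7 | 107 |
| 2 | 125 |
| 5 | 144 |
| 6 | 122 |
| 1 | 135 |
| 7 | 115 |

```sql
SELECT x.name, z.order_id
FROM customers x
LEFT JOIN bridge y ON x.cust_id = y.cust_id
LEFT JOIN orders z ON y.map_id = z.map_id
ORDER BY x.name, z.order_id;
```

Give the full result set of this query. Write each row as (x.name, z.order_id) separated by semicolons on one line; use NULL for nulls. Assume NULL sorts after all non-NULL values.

Step 1 — x LEFT JOIN y on cust_id → 8 row(s).
Then LEFT JOIN `orders z` on map_id: each of those 8 rows is kept; rows whose y.map_id has no match in z get NULL for z's columns.

(Bob, NULL); (Carol, 135); (Nora, NULL); (Omar, 122); (Omar, NULL); (Pia, NULL); (Raj, 125); (Zane, NULL)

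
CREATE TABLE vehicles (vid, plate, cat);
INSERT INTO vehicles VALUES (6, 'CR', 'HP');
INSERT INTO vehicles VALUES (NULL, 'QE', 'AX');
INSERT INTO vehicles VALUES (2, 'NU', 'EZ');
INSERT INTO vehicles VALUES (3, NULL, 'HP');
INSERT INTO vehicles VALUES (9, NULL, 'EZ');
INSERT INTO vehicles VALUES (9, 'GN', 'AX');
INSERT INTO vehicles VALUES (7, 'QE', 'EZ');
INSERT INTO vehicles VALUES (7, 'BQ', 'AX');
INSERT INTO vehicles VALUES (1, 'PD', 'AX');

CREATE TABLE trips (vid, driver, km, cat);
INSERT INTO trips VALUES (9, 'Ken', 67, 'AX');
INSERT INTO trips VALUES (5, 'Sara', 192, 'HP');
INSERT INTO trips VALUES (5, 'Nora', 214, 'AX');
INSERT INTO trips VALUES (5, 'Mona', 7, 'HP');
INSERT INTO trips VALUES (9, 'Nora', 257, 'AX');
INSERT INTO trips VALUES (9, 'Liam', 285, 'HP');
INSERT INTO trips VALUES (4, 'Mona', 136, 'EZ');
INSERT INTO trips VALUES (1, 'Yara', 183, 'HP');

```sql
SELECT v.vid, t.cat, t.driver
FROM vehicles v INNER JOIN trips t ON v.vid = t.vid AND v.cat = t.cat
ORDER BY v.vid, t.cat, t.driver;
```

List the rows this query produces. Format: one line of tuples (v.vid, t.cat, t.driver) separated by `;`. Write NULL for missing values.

(9, AX, Ken); (9, AX, Nora)

INNER JOIN keeps only pairs where the ON condition holds.
Matching on v.vid = t.vid AND v.cat = t.cat. A NULL in a compared column never satisfies the condition.
- v row (vid=6, cat=HP): no match → dropped.
- v row (vid=NULL, cat=AX): no match → dropped.
- v row (vid=2, cat=EZ): no match → dropped.
- v row (vid=3, cat=HP): no match → dropped.
- v row (vid=9, cat=EZ): no match → dropped.
- v row (vid=9, cat=AX): matches 2 t row(s) → 2 output row(s).
- v row (vid=7, cat=EZ): no match → dropped.
- v row (vid=7, cat=AX): no match → dropped.
- v row (vid=1, cat=AX): no match → dropped.
After projecting and ordering:
v.vid | t.cat | t.driver
9 | AX | Ken
9 | AX | Nora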